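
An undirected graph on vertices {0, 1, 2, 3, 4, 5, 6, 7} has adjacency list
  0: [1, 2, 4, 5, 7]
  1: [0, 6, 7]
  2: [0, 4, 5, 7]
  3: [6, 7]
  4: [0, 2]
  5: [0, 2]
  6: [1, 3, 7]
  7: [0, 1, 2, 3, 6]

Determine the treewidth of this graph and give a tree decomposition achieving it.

Treewidth 2.
One optimal decomposition is:
Bags: B1 = {0, 2, 7}  B2 = {0, 2, 5}  B3 = {0, 2, 4}  B4 = {0, 1, 7}  B5 = {1, 6, 7}  B6 = {3, 6, 7}
Tree: B1–B2, B1–B3, B1–B4, B4–B5, B5–B6

The largest bag has 3 vertices, giving width 2; this decomposition certifies tw(G) ≤ 2. Conversely, {0, 1, 7} is a clique of size 3, and the vertices of any clique must share a bag in every tree decomposition; so some bag has ≥ 3 vertices and tw(G) ≥ 2. Combining the bounds, tw(G) = 2.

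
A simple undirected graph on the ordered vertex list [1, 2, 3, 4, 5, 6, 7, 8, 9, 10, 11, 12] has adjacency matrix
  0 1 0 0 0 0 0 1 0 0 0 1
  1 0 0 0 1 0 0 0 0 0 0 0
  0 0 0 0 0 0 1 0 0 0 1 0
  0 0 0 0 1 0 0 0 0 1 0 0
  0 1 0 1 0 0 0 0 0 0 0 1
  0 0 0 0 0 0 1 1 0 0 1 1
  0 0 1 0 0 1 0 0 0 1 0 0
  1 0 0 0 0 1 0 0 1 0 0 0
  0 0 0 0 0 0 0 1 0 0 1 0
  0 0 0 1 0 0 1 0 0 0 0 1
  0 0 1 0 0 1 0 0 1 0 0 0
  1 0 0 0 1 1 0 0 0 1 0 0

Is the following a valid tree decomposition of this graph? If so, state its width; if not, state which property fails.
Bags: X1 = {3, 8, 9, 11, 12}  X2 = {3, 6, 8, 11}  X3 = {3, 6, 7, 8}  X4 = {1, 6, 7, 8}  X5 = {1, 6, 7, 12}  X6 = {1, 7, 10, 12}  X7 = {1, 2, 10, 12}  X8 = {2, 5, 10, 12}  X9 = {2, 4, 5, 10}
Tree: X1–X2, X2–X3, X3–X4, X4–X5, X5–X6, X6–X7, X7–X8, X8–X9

No — bags containing vertex 12 are not connected in the tree.

A tree decomposition must satisfy three properties: every vertex lies in some bag; for every edge, both endpoints lie together in some bag; and for every vertex, the bags containing it form a connected subtree. Here bags containing vertex 12 are not connected in the tree, so the decomposition is invalid.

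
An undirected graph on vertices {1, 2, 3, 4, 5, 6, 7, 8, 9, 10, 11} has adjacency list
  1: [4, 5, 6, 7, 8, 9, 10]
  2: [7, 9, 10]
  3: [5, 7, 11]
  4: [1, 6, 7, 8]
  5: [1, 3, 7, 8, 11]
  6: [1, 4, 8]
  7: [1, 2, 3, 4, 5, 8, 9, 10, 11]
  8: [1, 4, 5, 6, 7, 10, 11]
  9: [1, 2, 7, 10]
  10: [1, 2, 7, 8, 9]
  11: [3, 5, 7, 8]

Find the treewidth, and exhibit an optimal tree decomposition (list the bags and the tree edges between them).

Treewidth 3.
One such decomposition:
Bags: B1 = {1, 7, 8, 10}  B2 = {1, 5, 7, 8}  B3 = {1, 4, 7, 8}  B4 = {1, 4, 6, 8}  B5 = {5, 7, 8, 11}  B6 = {1, 7, 9, 10}  B7 = {2, 7, 9, 10}  B8 = {3, 5, 7, 11}
Tree: B1–B2, B2–B3, B3–B4, B2–B5, B1–B6, B6–B7, B5–B8

Each bag holds 4 vertices, so the decomposition has width 3, which upper-bounds the treewidth. On the other hand G contains the 4-clique {1, 4, 6, 8}. A clique must lie in a single bag of any decomposition, so no decomposition can have width below 3. Hence tw(G) = 3 exactly.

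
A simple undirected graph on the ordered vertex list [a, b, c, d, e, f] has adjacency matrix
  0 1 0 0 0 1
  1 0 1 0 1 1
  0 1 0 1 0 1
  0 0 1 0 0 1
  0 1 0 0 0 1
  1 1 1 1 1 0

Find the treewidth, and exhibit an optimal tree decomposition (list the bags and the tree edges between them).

Every bag has size at most 3, so the width is 3 − 1 = 2 and tw(G) ≤ 2. Conversely, {c, d, f} is a clique of size 3, and the vertices of any clique must share a bag in every tree decomposition; so some bag has ≥ 3 vertices and tw(G) ≥ 2. Therefore the treewidth is 2.

Treewidth 2.
One optimal decomposition is:
Bags: B1 = {c, d, f}  B2 = {b, c, f}  B3 = {a, b, f}  B4 = {b, e, f}
Tree: B1–B2, B2–B3, B2–B4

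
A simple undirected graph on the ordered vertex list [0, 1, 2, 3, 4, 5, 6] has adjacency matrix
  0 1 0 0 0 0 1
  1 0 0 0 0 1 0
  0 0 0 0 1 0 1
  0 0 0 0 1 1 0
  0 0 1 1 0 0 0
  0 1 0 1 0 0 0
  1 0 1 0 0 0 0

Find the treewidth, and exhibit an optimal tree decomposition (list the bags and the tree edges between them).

Treewidth 2.
Bags: B1 = {2, 3, 4}  B2 = {2, 3, 6}  B3 = {0, 3, 6}  B4 = {0, 1, 3}  B5 = {1, 3, 5}
Tree: B1–B2, B2–B3, B3–B4, B4–B5

Each bag holds 3 vertices, so the decomposition has width 2, which upper-bounds the treewidth. For the lower bound, G contains the cycle 3–4–2–6–0–1–5–3, so G is not a forest; only forests have treewidth ≤ 1, hence tw(G) ≥ 2. Combining the bounds, tw(G) = 2.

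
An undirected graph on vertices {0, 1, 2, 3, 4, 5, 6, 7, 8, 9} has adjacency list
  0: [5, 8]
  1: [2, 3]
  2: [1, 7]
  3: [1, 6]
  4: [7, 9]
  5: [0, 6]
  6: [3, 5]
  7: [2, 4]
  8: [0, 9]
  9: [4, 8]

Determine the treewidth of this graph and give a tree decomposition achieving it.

Treewidth 2.
One optimal decomposition is:
Bags: B1 = {4, 7, 9}  B2 = {2, 7, 9}  B3 = {1, 2, 9}  B4 = {1, 3, 9}  B5 = {3, 6, 9}  B6 = {5, 6, 9}  B7 = {0, 5, 9}  B8 = {0, 8, 9}
Tree: B1–B2, B2–B3, B3–B4, B4–B5, B5–B6, B6–B7, B7–B8

The largest bag has 3 vertices, giving width 2; this decomposition certifies tw(G) ≤ 2. The edges 9–4–7–2–1–3–6–5–0–8–9 form a cycle, so G is not a tree and its treewidth is at least 2. The upper and lower bounds meet at 2, so that is the treewidth.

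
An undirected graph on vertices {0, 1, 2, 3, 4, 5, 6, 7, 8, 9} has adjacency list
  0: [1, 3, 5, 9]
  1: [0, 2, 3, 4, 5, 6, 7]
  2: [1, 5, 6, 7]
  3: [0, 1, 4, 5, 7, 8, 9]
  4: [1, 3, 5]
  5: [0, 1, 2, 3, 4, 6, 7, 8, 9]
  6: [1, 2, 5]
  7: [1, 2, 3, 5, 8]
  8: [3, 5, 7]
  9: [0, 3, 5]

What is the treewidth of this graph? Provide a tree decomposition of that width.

Every bag has size at most 4, so the width is 4 − 1 = 3 and tw(G) ≤ 3. On the other hand G contains the 4-clique {3, 5, 7, 8}. A clique must lie in a single bag of any decomposition, so no decomposition can have width below 3. Combining the bounds, tw(G) = 3.

Treewidth 3.
One such decomposition:
Bags: B1 = {1, 3, 5, 7}  B2 = {1, 3, 4, 5}  B3 = {0, 1, 3, 5}  B4 = {1, 2, 5, 7}  B5 = {0, 3, 5, 9}  B6 = {1, 2, 5, 6}  B7 = {3, 5, 7, 8}
Tree: B1–B2, B1–B3, B1–B4, B3–B5, B4–B6, B1–B7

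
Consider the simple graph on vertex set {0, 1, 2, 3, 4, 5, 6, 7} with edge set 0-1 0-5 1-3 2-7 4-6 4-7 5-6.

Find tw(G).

1

A width-1 tree decomposition is:
Bags: B1 = {2, 7}  B2 = {4, 7}  B3 = {4, 6}  B4 = {5, 6}  B5 = {0, 5}  B6 = {0, 1}  B7 = {1, 3}
Tree: B1–B2, B2–B3, B3–B4, B4–B5, B5–B6, B6–B7
Every bag has size at most 2, so the width is 2 − 1 = 1 and tw(G) ≤ 1. G has an edge, so its treewidth is at least 1. The upper and lower bounds meet at 1, so that is the treewidth.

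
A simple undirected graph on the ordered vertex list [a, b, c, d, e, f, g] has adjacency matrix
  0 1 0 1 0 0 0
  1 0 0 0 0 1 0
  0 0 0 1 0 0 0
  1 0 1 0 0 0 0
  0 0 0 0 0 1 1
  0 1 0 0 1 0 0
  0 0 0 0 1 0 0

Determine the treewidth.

A width-1 tree decomposition is:
Bags: B1 = {c, d}  B2 = {a, d}  B3 = {a, b}  B4 = {b, f}  B5 = {e, f}  B6 = {e, g}
Tree: B1–B2, B2–B3, B3–B4, B4–B5, B5–B6
Each bag holds 2 vertices, so the decomposition has width 1, which upper-bounds the treewidth. Since G has at least one edge (e.g. c–d), it is not an edgeless graph, so tw(G) ≥ 1. The upper and lower bounds meet at 1, so that is the treewidth.

1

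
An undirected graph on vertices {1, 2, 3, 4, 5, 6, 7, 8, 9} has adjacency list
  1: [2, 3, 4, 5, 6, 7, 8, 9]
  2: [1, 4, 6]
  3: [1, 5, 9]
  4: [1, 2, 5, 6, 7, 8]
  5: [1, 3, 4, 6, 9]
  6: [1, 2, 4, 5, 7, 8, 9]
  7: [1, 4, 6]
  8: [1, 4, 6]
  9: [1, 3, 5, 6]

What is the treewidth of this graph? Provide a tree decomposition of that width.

Treewidth 3.
One optimal decomposition is:
Bags: B1 = {1, 4, 5, 6}  B2 = {1, 5, 6, 9}  B3 = {1, 4, 6, 8}  B4 = {1, 2, 4, 6}  B5 = {1, 3, 5, 9}  B6 = {1, 4, 6, 7}
Tree: B1–B2, B1–B3, B3–B4, B2–B5, B4–B6

The largest bag has 4 vertices, giving width 3; this decomposition certifies tw(G) ≤ 3. On the other hand G contains the 4-clique {1, 3, 5, 9}. A clique must lie in a single bag of any decomposition, so no decomposition can have width below 3. Hence tw(G) = 3 exactly.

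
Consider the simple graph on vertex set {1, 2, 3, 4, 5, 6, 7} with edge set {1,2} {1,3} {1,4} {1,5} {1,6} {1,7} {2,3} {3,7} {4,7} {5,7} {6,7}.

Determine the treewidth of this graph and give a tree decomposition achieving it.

Treewidth 2.
Bags: B1 = {1, 4, 7}  B2 = {1, 3, 7}  B3 = {1, 5, 7}  B4 = {1, 6, 7}  B5 = {1, 2, 3}
Tree: B1–B2, B2–B3, B3–B4, B2–B5

The largest bag has 3 vertices, giving width 2; this decomposition certifies tw(G) ≤ 2. For the lower bound, the 3 vertices {1, 2, 3} are pairwise adjacent, and any tree decomposition puts a clique entirely inside one bag — forcing width ≥ 2. The upper and lower bounds meet at 2, so that is the treewidth.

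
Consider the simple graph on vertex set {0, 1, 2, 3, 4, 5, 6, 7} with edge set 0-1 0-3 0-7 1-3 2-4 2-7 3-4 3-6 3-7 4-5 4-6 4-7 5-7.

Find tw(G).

2

A width-2 tree decomposition is:
Bags: B1 = {0, 3, 7}  B2 = {3, 4, 7}  B3 = {0, 1, 3}  B4 = {2, 4, 7}  B5 = {4, 5, 7}  B6 = {3, 4, 6}
Tree: B1–B2, B1–B3, B2–B4, B4–B5, B2–B6
The largest bag has 3 vertices, giving width 2; this decomposition certifies tw(G) ≤ 2. On the other hand G contains the 3-clique {2, 4, 7}. A clique must lie in a single bag of any decomposition, so no decomposition can have width below 2. Hence tw(G) = 2 exactly.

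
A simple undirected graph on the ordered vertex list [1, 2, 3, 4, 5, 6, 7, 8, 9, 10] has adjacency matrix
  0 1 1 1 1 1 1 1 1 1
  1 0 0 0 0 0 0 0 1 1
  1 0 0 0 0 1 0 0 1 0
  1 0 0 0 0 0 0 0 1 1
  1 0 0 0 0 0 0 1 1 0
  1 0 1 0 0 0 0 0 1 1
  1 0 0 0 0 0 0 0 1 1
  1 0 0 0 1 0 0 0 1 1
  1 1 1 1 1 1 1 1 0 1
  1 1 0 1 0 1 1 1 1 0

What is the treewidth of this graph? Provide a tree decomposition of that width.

Each bag holds 4 vertices, so the decomposition has width 3, which upper-bounds the treewidth. Conversely, {1, 2, 9, 10} is a clique of size 4, and the vertices of any clique must share a bag in every tree decomposition; so some bag has ≥ 4 vertices and tw(G) ≥ 3. Therefore the treewidth is 3.

Treewidth 3.
One such decomposition:
Bags: B1 = {1, 8, 9, 10}  B2 = {1, 7, 9, 10}  B3 = {1, 5, 8, 9}  B4 = {1, 6, 9, 10}  B5 = {1, 2, 9, 10}  B6 = {1, 3, 6, 9}  B7 = {1, 4, 9, 10}
Tree: B1–B2, B1–B3, B2–B4, B4–B5, B4–B6, B2–B7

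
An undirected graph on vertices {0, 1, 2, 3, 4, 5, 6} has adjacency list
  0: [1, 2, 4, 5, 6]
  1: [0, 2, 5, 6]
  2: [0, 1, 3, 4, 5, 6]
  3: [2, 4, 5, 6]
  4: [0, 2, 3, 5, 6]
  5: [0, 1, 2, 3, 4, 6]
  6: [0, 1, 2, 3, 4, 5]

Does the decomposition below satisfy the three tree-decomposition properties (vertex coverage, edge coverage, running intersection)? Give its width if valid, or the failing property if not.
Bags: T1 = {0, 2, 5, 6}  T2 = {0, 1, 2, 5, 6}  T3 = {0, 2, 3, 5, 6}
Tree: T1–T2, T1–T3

A tree decomposition must satisfy three properties: every vertex lies in some bag; for every edge, both endpoints lie together in some bag; and for every vertex, the bags containing it form a connected subtree. Here vertex 4 appears in no bag, so the decomposition is invalid.

No — vertex 4 appears in no bag.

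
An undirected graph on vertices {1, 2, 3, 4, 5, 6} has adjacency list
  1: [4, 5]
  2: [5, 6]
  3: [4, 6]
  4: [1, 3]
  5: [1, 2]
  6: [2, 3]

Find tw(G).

A width-2 tree decomposition is:
Bags: B1 = {2, 5, 6}  B2 = {3, 5, 6}  B3 = {3, 4, 5}  B4 = {1, 4, 5}
Tree: B1–B2, B2–B3, B3–B4
The largest bag has 3 vertices, giving width 2; this decomposition certifies tw(G) ≤ 2. Since 5–2–6–3–4–1–5 is a cycle in G, G is not acyclic. Forests are exactly the graphs of treewidth ≤ 1, so tw(G) ≥ 2. The upper and lower bounds meet at 2, so that is the treewidth.

2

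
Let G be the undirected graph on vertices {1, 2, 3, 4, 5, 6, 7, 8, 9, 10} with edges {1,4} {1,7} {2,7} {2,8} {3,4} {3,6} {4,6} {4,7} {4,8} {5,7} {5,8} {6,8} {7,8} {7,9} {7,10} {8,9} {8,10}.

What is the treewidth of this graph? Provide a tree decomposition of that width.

Treewidth 2.
One such decomposition:
Bags: B1 = {7, 8, 9}  B2 = {2, 7, 8}  B3 = {4, 7, 8}  B4 = {7, 8, 10}  B5 = {1, 4, 7}  B6 = {5, 7, 8}  B7 = {4, 6, 8}  B8 = {3, 4, 6}
Tree: B1–B2, B2–B3, B3–B4, B3–B5, B4–B6, B3–B7, B7–B8

Each bag holds 3 vertices, so the decomposition has width 2, which upper-bounds the treewidth. Conversely, {3, 4, 6} is a clique of size 3, and the vertices of any clique must share a bag in every tree decomposition; so some bag has ≥ 3 vertices and tw(G) ≥ 2. Therefore the treewidth is 2.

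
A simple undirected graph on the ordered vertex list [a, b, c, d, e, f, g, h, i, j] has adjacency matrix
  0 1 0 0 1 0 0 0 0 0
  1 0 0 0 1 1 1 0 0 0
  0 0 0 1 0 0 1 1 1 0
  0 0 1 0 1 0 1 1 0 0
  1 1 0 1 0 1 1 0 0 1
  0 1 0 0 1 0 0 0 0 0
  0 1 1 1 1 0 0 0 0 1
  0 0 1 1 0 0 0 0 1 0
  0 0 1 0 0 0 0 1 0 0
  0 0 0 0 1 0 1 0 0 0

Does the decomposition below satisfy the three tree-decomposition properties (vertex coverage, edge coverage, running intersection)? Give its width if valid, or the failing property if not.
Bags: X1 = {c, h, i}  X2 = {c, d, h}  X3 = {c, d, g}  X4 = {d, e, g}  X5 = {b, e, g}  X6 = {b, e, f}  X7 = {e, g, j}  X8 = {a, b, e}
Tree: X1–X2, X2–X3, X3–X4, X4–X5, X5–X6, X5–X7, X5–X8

Yes; width 2.

Every vertex of G appears in some bag (union = {a, b, c, d, e, f, g, h, i, j}); every edge is covered by a bag; and for each vertex v the set of bags containing v is connected in the bag tree. The decomposition is therefore valid. The largest bag has 3 vertices, so the width is 2.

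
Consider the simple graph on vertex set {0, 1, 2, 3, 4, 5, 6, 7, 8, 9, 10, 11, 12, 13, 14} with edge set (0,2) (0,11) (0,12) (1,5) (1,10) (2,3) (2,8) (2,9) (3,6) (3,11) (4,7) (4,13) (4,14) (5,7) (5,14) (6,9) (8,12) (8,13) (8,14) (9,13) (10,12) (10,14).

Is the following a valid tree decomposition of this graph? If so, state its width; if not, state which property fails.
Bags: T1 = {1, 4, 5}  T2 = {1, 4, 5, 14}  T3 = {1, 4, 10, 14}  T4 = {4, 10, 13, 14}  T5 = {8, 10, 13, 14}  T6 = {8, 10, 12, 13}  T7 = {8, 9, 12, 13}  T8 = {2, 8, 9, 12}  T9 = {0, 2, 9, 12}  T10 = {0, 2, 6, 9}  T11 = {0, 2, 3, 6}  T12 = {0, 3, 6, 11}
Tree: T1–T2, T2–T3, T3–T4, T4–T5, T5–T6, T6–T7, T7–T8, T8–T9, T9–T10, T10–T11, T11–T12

A tree decomposition must satisfy three properties: every vertex lies in some bag; for every edge, both endpoints lie together in some bag; and for every vertex, the bags containing it form a connected subtree. Here vertex 7 appears in no bag, so the decomposition is invalid.

No — vertex 7 appears in no bag.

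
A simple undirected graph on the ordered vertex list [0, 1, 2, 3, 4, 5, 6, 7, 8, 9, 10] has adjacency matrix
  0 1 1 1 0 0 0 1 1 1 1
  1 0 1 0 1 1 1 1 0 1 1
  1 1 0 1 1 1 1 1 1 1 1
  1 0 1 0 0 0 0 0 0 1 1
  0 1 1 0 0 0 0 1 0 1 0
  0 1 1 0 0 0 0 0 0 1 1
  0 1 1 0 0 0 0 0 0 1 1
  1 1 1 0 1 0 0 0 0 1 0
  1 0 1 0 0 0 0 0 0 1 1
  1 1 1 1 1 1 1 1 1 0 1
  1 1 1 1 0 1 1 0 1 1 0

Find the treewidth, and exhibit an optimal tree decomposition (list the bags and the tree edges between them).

Each bag holds 5 vertices, so the decomposition has width 4, which upper-bounds the treewidth. Conversely, {0, 2, 8, 9, 10} is a clique of size 5, and the vertices of any clique must share a bag in every tree decomposition; so some bag has ≥ 5 vertices and tw(G) ≥ 4. Therefore the treewidth is 4.

Treewidth 4.
One optimal decomposition is:
Bags: B1 = {0, 1, 2, 9, 10}  B2 = {1, 2, 6, 9, 10}  B3 = {0, 1, 2, 7, 9}  B4 = {1, 2, 4, 7, 9}  B5 = {0, 2, 8, 9, 10}  B6 = {0, 2, 3, 9, 10}  B7 = {1, 2, 5, 9, 10}
Tree: B1–B2, B1–B3, B3–B4, B1–B5, B1–B6, B2–B7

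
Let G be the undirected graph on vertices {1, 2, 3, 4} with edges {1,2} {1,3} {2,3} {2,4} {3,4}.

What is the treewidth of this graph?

2

A width-2 tree decomposition is:
Bags: B1 = {1, 2, 3}  B2 = {2, 3, 4}
Tree: B1–B2
Every bag has size at most 3, so the width is 3 − 1 = 2 and tw(G) ≤ 2. Conversely, {1, 2, 3} is a clique of size 3, and the vertices of any clique must share a bag in every tree decomposition; so some bag has ≥ 3 vertices and tw(G) ≥ 2. Hence tw(G) = 2 exactly.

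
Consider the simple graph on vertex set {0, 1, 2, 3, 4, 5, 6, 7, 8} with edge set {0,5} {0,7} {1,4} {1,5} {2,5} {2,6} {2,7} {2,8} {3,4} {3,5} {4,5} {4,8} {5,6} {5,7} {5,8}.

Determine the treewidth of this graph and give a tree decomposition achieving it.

Treewidth 2.
One such decomposition:
Bags: B1 = {2, 5, 6}  B2 = {2, 5, 7}  B3 = {2, 5, 8}  B4 = {4, 5, 8}  B5 = {3, 4, 5}  B6 = {1, 4, 5}  B7 = {0, 5, 7}
Tree: B1–B2, B1–B3, B3–B4, B4–B5, B5–B6, B2–B7

The largest bag has 3 vertices, giving width 2; this decomposition certifies tw(G) ≤ 2. For the lower bound, the 3 vertices {0, 5, 7} are pairwise adjacent, and any tree decomposition puts a clique entirely inside one bag — forcing width ≥ 2. Hence tw(G) = 2 exactly.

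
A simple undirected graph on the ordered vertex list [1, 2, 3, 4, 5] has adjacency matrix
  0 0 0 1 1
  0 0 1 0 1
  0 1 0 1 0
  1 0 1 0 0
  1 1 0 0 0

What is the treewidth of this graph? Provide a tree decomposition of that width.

Treewidth 2.
One optimal decomposition is:
Bags: B1 = {2, 3, 4}  B2 = {2, 4, 5}  B3 = {1, 4, 5}
Tree: B1–B2, B2–B3

Every bag has size at most 3, so the width is 3 − 1 = 2 and tw(G) ≤ 2. For the lower bound, G contains the cycle 4–3–2–5–1–4, so G is not a forest; only forests have treewidth ≤ 1, hence tw(G) ≥ 2. The upper and lower bounds meet at 2, so that is the treewidth.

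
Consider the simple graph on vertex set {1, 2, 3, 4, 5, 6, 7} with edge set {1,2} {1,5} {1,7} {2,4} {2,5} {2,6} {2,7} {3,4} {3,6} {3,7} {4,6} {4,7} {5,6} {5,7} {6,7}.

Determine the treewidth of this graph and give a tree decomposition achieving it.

Treewidth 3.
One optimal decomposition is:
Bags: B1 = {2, 5, 6, 7}  B2 = {2, 4, 6, 7}  B3 = {1, 2, 5, 7}  B4 = {3, 4, 6, 7}
Tree: B1–B2, B1–B3, B2–B4

Every bag has size at most 4, so the width is 4 − 1 = 3 and tw(G) ≤ 3. On the other hand G contains the 4-clique {2, 4, 6, 7}. A clique must lie in a single bag of any decomposition, so no decomposition can have width below 3. The upper and lower bounds meet at 3, so that is the treewidth.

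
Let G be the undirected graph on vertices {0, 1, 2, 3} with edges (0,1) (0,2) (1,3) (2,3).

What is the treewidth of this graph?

A width-2 tree decomposition is:
Bags: B1 = {0, 1, 2}  B2 = {1, 2, 3}
Tree: B1–B2
Every bag has size at most 3, so the width is 3 − 1 = 2 and tw(G) ≤ 2. The edges 2–0–1–3–2 form a cycle, so G is not a tree and its treewidth is at least 2. Combining the bounds, tw(G) = 2.

2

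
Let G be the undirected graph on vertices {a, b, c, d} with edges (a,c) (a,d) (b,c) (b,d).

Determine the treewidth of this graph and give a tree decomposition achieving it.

Treewidth 2.
One optimal decomposition is:
Bags: B1 = {a, b, d}  B2 = {a, b, c}
Tree: B1–B2

Every bag has size at most 3, so the width is 3 − 1 = 2 and tw(G) ≤ 2. Since b–d–a–c–b is a cycle in G, G is not acyclic. Forests are exactly the graphs of treewidth ≤ 1, so tw(G) ≥ 2. The upper and lower bounds meet at 2, so that is the treewidth.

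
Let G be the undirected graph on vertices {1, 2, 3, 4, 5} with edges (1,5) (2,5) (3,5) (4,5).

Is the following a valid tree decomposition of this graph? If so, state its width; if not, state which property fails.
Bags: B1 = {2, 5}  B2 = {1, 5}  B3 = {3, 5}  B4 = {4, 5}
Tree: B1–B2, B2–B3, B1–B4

Yes; width 1.

Every vertex of G appears in some bag (union = {1, 2, 3, 4, 5}); every edge is covered by a bag; and for each vertex v the set of bags containing v is connected in the bag tree. The decomposition is therefore valid. The largest bag has 2 vertices, so the width is 1.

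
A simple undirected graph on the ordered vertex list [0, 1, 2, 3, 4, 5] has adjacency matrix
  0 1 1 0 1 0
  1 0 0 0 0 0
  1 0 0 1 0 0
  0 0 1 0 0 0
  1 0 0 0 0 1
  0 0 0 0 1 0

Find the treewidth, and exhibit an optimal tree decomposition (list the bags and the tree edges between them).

The largest bag has 2 vertices, giving width 1; this decomposition certifies tw(G) ≤ 1. G has an edge, so its treewidth is at least 1. Therefore the treewidth is 1.

Treewidth 1.
Bags: B1 = {0, 2}  B2 = {0, 4}  B3 = {4, 5}  B4 = {2, 3}  B5 = {0, 1}
Tree: B1–B2, B2–B3, B1–B4, B1–B5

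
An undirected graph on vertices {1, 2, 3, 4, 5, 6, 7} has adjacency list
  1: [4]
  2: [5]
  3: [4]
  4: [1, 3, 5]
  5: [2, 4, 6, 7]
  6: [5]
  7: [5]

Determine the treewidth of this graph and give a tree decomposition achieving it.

Treewidth 1.
One optimal decomposition is:
Bags: B1 = {4, 5}  B2 = {5, 7}  B3 = {2, 5}  B4 = {1, 4}  B5 = {3, 4}  B6 = {5, 6}
Tree: B1–B2, B1–B3, B1–B4, B1–B5, B1–B6

Each bag holds 2 vertices, so the decomposition has width 1, which upper-bounds the treewidth. G has an edge, so its treewidth is at least 1. The upper and lower bounds meet at 1, so that is the treewidth.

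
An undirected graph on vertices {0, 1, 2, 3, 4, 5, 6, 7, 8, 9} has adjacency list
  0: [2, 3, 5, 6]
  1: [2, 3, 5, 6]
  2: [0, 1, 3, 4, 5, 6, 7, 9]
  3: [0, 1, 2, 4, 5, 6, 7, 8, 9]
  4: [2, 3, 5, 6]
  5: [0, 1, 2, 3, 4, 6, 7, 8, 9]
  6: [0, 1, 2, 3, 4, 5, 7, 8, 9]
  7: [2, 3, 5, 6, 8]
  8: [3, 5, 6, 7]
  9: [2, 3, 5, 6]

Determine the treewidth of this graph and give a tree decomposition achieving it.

Treewidth 4.
Bags: B1 = {2, 3, 5, 6, 7}  B2 = {1, 2, 3, 5, 6}  B3 = {2, 3, 5, 6, 9}  B4 = {2, 3, 4, 5, 6}  B5 = {0, 2, 3, 5, 6}  B6 = {3, 5, 6, 7, 8}
Tree: B1–B2, B1–B3, B2–B4, B2–B5, B1–B6

Each bag holds 5 vertices, so the decomposition has width 4, which upper-bounds the treewidth. For the lower bound, the 5 vertices {3, 5, 6, 7, 8} are pairwise adjacent, and any tree decomposition puts a clique entirely inside one bag — forcing width ≥ 4. The upper and lower bounds meet at 4, so that is the treewidth.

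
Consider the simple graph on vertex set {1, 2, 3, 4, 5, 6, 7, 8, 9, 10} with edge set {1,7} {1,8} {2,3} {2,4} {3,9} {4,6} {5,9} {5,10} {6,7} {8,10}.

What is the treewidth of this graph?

A width-2 tree decomposition is:
Bags: B1 = {4, 6, 7}  B2 = {2, 4, 7}  B3 = {2, 3, 7}  B4 = {3, 7, 9}  B5 = {5, 7, 9}  B6 = {5, 7, 10}  B7 = {7, 8, 10}  B8 = {1, 7, 8}
Tree: B1–B2, B2–B3, B3–B4, B4–B5, B5–B6, B6–B7, B7–B8
Each bag holds 3 vertices, so the decomposition has width 2, which upper-bounds the treewidth. Since 7–6–4–2–3–9–5–10–8–1–7 is a cycle in G, G is not acyclic. Forests are exactly the graphs of treewidth ≤ 1, so tw(G) ≥ 2. Hence tw(G) = 2 exactly.

2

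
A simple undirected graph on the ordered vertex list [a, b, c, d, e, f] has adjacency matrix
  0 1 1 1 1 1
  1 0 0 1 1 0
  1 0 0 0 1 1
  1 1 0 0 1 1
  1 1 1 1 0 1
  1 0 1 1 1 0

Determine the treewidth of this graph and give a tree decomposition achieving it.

Each bag holds 4 vertices, so the decomposition has width 3, which upper-bounds the treewidth. For the lower bound, the 4 vertices {a, d, e, f} are pairwise adjacent, and any tree decomposition puts a clique entirely inside one bag — forcing width ≥ 3. Hence tw(G) = 3 exactly.

Treewidth 3.
One optimal decomposition is:
Bags: B1 = {a, b, d, e}  B2 = {a, d, e, f}  B3 = {a, c, e, f}
Tree: B1–B2, B2–B3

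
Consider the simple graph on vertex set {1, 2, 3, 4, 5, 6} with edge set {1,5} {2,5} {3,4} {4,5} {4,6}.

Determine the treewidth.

1

A width-1 tree decomposition is:
Bags: B1 = {1, 5}  B2 = {2, 5}  B3 = {4, 5}  B4 = {4, 6}  B5 = {3, 4}
Tree: B1–B2, B1–B3, B3–B4, B3–B5
Every bag has size at most 2, so the width is 2 − 1 = 1 and tw(G) ≤ 1. Since G has at least one edge (e.g. 1–5), it is not an edgeless graph, so tw(G) ≥ 1. Hence tw(G) = 1 exactly.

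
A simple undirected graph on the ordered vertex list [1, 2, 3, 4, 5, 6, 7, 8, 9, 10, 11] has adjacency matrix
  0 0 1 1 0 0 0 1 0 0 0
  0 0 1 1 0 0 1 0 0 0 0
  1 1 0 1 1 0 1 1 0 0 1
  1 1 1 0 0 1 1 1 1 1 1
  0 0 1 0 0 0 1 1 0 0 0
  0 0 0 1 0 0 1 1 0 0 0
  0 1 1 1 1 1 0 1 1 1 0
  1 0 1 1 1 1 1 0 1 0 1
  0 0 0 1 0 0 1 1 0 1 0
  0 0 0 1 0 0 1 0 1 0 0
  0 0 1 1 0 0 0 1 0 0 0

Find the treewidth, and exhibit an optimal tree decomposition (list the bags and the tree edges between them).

Every bag has size at most 4, so the width is 4 − 1 = 3 and tw(G) ≤ 3. For the lower bound, the 4 vertices {1, 3, 4, 8} are pairwise adjacent, and any tree decomposition puts a clique entirely inside one bag — forcing width ≥ 3. The upper and lower bounds meet at 3, so that is the treewidth.

Treewidth 3.
One optimal decomposition is:
Bags: B1 = {3, 4, 7, 8}  B2 = {4, 7, 8, 9}  B3 = {1, 3, 4, 8}  B4 = {3, 5, 7, 8}  B5 = {3, 4, 8, 11}  B6 = {2, 3, 4, 7}  B7 = {4, 6, 7, 8}  B8 = {4, 7, 9, 10}
Tree: B1–B2, B1–B3, B1–B4, B3–B5, B1–B6, B2–B7, B2–B8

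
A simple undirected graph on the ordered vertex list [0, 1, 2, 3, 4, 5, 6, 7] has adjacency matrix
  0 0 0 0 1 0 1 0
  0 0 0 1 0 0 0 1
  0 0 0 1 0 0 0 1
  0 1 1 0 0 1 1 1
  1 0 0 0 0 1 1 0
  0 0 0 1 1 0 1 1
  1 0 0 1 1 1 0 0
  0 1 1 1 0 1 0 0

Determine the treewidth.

A width-2 tree decomposition is:
Bags: B1 = {3, 5, 7}  B2 = {2, 3, 7}  B3 = {1, 3, 7}  B4 = {3, 5, 6}  B5 = {4, 5, 6}  B6 = {0, 4, 6}
Tree: B1–B2, B2–B3, B1–B4, B4–B5, B5–B6
Every bag has size at most 3, so the width is 3 − 1 = 2 and tw(G) ≤ 2. Conversely, {0, 4, 6} is a clique of size 3, and the vertices of any clique must share a bag in every tree decomposition; so some bag has ≥ 3 vertices and tw(G) ≥ 2. Hence tw(G) = 2 exactly.

2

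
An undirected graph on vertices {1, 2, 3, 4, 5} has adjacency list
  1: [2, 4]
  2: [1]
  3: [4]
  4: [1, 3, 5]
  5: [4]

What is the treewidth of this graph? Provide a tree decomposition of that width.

Treewidth 1.
One such decomposition:
Bags: B1 = {1, 4}  B2 = {3, 4}  B3 = {1, 2}  B4 = {4, 5}
Tree: B1–B2, B1–B3, B1–B4

Each bag holds 2 vertices, so the decomposition has width 1, which upper-bounds the treewidth. G has an edge, so its treewidth is at least 1. Therefore the treewidth is 1.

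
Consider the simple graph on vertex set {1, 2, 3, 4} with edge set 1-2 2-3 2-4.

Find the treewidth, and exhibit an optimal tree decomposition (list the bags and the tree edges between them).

Treewidth 1.
One optimal decomposition is:
Bags: B1 = {1, 2}  B2 = {2, 4}  B3 = {2, 3}
Tree: B1–B2, B1–B3

Every bag has size at most 2, so the width is 2 − 1 = 1 and tw(G) ≤ 1. Any graph with an edge has treewidth ≥ 1, and G has the edge 2–1. Combining the bounds, tw(G) = 1.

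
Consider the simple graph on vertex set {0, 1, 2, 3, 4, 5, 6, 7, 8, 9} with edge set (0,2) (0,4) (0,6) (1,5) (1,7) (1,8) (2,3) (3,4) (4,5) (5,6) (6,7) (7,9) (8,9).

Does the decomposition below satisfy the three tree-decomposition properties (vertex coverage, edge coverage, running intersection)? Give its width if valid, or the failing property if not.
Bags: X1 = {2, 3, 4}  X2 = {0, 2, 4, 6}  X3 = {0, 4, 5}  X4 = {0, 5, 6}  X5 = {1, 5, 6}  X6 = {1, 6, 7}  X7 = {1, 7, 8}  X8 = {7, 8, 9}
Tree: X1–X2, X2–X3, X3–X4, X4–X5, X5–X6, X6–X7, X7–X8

A tree decomposition must satisfy three properties: every vertex lies in some bag; for every edge, both endpoints lie together in some bag; and for every vertex, the bags containing it form a connected subtree. Here bags containing vertex 6 are not connected in the tree, so the decomposition is invalid.

No — bags containing vertex 6 are not connected in the tree.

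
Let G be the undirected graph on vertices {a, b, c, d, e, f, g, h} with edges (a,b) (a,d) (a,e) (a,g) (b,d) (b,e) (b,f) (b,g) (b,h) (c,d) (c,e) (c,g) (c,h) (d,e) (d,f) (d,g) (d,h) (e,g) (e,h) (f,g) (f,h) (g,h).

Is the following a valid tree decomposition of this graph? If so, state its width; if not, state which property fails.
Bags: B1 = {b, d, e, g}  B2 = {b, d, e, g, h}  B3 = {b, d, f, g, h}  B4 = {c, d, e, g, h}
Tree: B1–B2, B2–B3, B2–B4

No — vertex a appears in no bag.

A tree decomposition must satisfy three properties: every vertex lies in some bag; for every edge, both endpoints lie together in some bag; and for every vertex, the bags containing it form a connected subtree. Here vertex a appears in no bag, so the decomposition is invalid.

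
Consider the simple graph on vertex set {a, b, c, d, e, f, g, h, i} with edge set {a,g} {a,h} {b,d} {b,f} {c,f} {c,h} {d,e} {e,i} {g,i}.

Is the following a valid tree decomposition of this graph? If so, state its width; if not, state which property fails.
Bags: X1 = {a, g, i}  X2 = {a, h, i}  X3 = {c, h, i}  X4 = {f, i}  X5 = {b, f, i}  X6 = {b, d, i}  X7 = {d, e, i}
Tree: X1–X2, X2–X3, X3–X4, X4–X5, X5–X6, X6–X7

A tree decomposition must satisfy three properties: every vertex lies in some bag; for every edge, both endpoints lie together in some bag; and for every vertex, the bags containing it form a connected subtree. Here edge (c,f) lies in no bag, so the decomposition is invalid.

No — edge (c,f) lies in no bag.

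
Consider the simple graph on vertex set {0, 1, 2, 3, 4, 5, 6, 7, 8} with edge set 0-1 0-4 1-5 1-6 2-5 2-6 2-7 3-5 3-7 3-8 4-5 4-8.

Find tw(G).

3

A width-3 tree decomposition is:
Bags: B1 = {1, 2, 6, 7}  B2 = {1, 2, 5, 7}  B3 = {1, 3, 5, 7}  B4 = {0, 1, 3, 5}  B5 = {0, 3, 4, 5}  B6 = {0, 3, 4, 8}
Tree: B1–B2, B2–B3, B3–B4, B4–B5, B5–B6
Every bag has size at most 4, so the width is 4 − 1 = 3 and tw(G) ≤ 3. For the lower bound: the 4 vertex sets {2,6,7}, {1}, {5}, {0,3,4,8} are disjoint, each induces a connected subgraph, and every pair is joined by at least one edge of G. Contracting each set to a single vertex therefore yields K_{4} as a minor, and since treewidth is minor-monotone, tw(G) ≥ tw(K_{4}) = 3. The upper and lower bounds meet at 3, so that is the treewidth.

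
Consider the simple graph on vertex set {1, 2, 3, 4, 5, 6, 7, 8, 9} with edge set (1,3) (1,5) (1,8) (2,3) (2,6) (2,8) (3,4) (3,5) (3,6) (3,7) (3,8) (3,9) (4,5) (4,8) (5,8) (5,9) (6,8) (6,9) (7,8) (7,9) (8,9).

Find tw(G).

3

A width-3 tree decomposition is:
Bags: B1 = {1, 3, 5, 8}  B2 = {3, 5, 8, 9}  B3 = {3, 4, 5, 8}  B4 = {3, 6, 8, 9}  B5 = {3, 7, 8, 9}  B6 = {2, 3, 6, 8}
Tree: B1–B2, B1–B3, B2–B4, B4–B5, B4–B6
The largest bag has 4 vertices, giving width 3; this decomposition certifies tw(G) ≤ 3. Conversely, {2, 3, 6, 8} is a clique of size 4, and the vertices of any clique must share a bag in every tree decomposition; so some bag has ≥ 4 vertices and tw(G) ≥ 3. The upper and lower bounds meet at 3, so that is the treewidth.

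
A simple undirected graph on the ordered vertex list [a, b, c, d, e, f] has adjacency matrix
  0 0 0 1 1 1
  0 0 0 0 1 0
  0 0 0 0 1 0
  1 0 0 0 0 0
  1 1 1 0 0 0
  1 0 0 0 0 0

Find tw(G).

A width-1 tree decomposition is:
Bags: B1 = {b, e}  B2 = {a, e}  B3 = {c, e}  B4 = {a, d}  B5 = {a, f}
Tree: B1–B2, B2–B3, B2–B4, B4–B5
Every bag has size at most 2, so the width is 2 − 1 = 1 and tw(G) ≤ 1. Since G has at least one edge (e.g. b–e), it is not an edgeless graph, so tw(G) ≥ 1. The upper and lower bounds meet at 1, so that is the treewidth.

1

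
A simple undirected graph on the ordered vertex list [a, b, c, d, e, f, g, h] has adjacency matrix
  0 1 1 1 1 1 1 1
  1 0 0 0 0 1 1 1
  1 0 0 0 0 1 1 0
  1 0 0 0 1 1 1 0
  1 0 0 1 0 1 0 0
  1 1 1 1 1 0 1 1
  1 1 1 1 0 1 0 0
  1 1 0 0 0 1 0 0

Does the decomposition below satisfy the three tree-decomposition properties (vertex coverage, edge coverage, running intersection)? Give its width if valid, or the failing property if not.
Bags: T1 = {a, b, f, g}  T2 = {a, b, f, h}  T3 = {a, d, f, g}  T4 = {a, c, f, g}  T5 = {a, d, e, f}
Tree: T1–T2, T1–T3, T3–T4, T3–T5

Vertex coverage: the bags together contain {a, b, c, d, e, f, g, h}, the full vertex set. Edge coverage: each edge of G has both endpoints in at least one bag. Running intersection: for every vertex, the bags containing it form a connected subtree. All three properties hold, so this is a valid tree decomposition of width max|bag| − 1 = 3, and hence tw(G) ≤ 3.

Yes; width 3.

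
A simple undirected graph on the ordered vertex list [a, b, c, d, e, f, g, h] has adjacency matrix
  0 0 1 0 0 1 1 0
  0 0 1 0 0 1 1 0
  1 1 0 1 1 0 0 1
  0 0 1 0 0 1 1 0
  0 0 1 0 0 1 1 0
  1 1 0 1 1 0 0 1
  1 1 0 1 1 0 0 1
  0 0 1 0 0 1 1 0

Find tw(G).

A width-3 tree decomposition is:
Bags: B1 = {b, c, f, g}  B2 = {c, e, f, g}  B3 = {a, c, f, g}  B4 = {c, f, g, h}  B5 = {c, d, f, g}
Tree: B1–B2, B2–B3, B3–B4, B4–B5
Every bag has size at most 4, so the width is 4 − 1 = 3 and tw(G) ≤ 3. For the lower bound: the 4 vertex sets {b,g}, {e,f}, {c}, {a} are disjoint, each induces a connected subgraph, and every pair is joined by at least one edge of G. Contracting each set to a single vertex therefore yields K_{4} as a minor, and since treewidth is minor-monotone, tw(G) ≥ tw(K_{4}) = 3. The upper and lower bounds meet at 3, so that is the treewidth.

3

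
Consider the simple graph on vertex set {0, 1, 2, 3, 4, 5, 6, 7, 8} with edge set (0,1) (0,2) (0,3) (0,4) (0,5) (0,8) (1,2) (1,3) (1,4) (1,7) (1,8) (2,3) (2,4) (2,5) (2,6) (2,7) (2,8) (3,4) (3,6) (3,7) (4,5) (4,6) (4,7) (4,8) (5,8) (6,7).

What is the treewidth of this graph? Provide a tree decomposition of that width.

The largest bag has 5 vertices, giving width 4; this decomposition certifies tw(G) ≤ 4. On the other hand G contains the 5-clique {0, 1, 2, 4, 8}. A clique must lie in a single bag of any decomposition, so no decomposition can have width below 4. Hence tw(G) = 4 exactly.

Treewidth 4.
One such decomposition:
Bags: B1 = {0, 1, 2, 3, 4}  B2 = {1, 2, 3, 4, 7}  B3 = {0, 1, 2, 4, 8}  B4 = {2, 3, 4, 6, 7}  B5 = {0, 2, 4, 5, 8}
Tree: B1–B2, B1–B3, B2–B4, B3–B5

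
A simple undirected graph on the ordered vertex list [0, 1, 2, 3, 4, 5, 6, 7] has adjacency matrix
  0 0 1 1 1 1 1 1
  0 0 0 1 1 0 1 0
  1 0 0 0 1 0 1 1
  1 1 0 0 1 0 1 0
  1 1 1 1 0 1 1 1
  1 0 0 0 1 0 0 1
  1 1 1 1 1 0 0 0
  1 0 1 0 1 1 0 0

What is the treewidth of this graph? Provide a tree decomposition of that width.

Every bag has size at most 4, so the width is 4 − 1 = 3 and tw(G) ≤ 3. For the lower bound, the 4 vertices {0, 2, 4, 6} are pairwise adjacent, and any tree decomposition puts a clique entirely inside one bag — forcing width ≥ 3. The upper and lower bounds meet at 3, so that is the treewidth.

Treewidth 3.
One such decomposition:
Bags: B1 = {0, 2, 4, 6}  B2 = {0, 3, 4, 6}  B3 = {0, 2, 4, 7}  B4 = {1, 3, 4, 6}  B5 = {0, 4, 5, 7}
Tree: B1–B2, B1–B3, B2–B4, B3–B5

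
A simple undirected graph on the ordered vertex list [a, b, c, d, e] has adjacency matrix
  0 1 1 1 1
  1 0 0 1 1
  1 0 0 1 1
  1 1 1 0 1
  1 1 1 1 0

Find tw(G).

A width-3 tree decomposition is:
Bags: B1 = {a, b, d, e}  B2 = {a, c, d, e}
Tree: B1–B2
The largest bag has 4 vertices, giving width 3; this decomposition certifies tw(G) ≤ 3. Conversely, {a, c, d, e} is a clique of size 4, and the vertices of any clique must share a bag in every tree decomposition; so some bag has ≥ 4 vertices and tw(G) ≥ 3. Combining the bounds, tw(G) = 3.

3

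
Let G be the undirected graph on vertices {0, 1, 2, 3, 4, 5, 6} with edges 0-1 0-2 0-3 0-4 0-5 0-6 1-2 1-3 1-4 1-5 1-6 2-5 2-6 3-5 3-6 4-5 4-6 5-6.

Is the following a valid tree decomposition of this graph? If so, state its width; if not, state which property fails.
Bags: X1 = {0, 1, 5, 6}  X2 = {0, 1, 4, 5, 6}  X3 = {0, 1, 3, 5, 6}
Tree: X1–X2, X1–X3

A tree decomposition must satisfy three properties: every vertex lies in some bag; for every edge, both endpoints lie together in some bag; and for every vertex, the bags containing it form a connected subtree. Here vertex 2 appears in no bag, so the decomposition is invalid.

No — vertex 2 appears in no bag.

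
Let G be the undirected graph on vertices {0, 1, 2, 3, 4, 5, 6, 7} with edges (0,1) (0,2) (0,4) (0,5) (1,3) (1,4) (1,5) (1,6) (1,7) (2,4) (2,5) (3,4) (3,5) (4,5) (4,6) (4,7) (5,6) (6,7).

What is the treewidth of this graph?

A width-3 tree decomposition is:
Bags: B1 = {0, 1, 4, 5}  B2 = {1, 3, 4, 5}  B3 = {1, 4, 5, 6}  B4 = {1, 4, 6, 7}  B5 = {0, 2, 4, 5}
Tree: B1–B2, B2–B3, B3–B4, B1–B5
Every bag has size at most 4, so the width is 4 − 1 = 3 and tw(G) ≤ 3. For the lower bound, the 4 vertices {0, 1, 4, 5} are pairwise adjacent, and any tree decomposition puts a clique entirely inside one bag — forcing width ≥ 3. Therefore the treewidth is 3.

3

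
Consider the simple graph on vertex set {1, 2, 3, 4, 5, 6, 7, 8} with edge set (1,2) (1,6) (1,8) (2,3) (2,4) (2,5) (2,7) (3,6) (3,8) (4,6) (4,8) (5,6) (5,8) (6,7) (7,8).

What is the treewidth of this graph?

3

A width-3 tree decomposition is:
Bags: B1 = {1, 2, 6, 8}  B2 = {2, 3, 6, 8}  B3 = {2, 5, 6, 8}  B4 = {2, 4, 6, 8}  B5 = {2, 6, 7, 8}
Tree: B1–B2, B2–B3, B3–B4, B4–B5
The largest bag has 4 vertices, giving width 3; this decomposition certifies tw(G) ≤ 3. For the lower bound: the 4 vertex sets {1,6}, {3,8}, {2}, {5} are disjoint, each induces a connected subgraph, and every pair is joined by at least one edge of G. Contracting each set to a single vertex therefore yields K_{4} as a minor, and since treewidth is minor-monotone, tw(G) ≥ tw(K_{4}) = 3. The upper and lower bounds meet at 3, so that is the treewidth.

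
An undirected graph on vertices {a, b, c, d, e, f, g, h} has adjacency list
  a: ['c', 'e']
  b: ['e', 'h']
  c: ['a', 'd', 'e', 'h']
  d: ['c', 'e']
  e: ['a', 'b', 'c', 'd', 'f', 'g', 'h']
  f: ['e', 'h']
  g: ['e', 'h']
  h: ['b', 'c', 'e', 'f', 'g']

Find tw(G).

2

A width-2 tree decomposition is:
Bags: B1 = {c, e, h}  B2 = {b, e, h}  B3 = {e, g, h}  B4 = {a, c, e}  B5 = {c, d, e}  B6 = {e, f, h}
Tree: B1–B2, B1–B3, B1–B4, B4–B5, B1–B6
Every bag has size at most 3, so the width is 3 − 1 = 2 and tw(G) ≤ 2. For the lower bound, the 3 vertices {c, d, e} are pairwise adjacent, and any tree decomposition puts a clique entirely inside one bag — forcing width ≥ 2. Hence tw(G) = 2 exactly.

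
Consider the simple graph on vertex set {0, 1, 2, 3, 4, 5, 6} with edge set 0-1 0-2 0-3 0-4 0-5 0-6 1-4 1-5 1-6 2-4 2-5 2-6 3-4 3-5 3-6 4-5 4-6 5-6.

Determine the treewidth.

A width-4 tree decomposition is:
Bags: B1 = {0, 3, 4, 5, 6}  B2 = {0, 1, 4, 5, 6}  B3 = {0, 2, 4, 5, 6}
Tree: B1–B2, B1–B3
Every bag has size at most 5, so the width is 5 − 1 = 4 and tw(G) ≤ 4. On the other hand G contains the 5-clique {0, 1, 4, 5, 6}. A clique must lie in a single bag of any decomposition, so no decomposition can have width below 4. Combining the bounds, tw(G) = 4.

4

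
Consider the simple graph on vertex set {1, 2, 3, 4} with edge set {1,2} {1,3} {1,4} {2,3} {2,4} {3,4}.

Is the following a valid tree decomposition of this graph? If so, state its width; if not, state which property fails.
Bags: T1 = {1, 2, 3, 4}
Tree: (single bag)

Yes; width 3.

Checking the three conditions: (i) the bags cover all of {1, 2, 3, 4}; (ii) for each edge, some bag contains both endpoints; (iii) the bags containing any fixed vertex form a subtree. All hold, so the decomposition is valid with width 4 − 1 = 3.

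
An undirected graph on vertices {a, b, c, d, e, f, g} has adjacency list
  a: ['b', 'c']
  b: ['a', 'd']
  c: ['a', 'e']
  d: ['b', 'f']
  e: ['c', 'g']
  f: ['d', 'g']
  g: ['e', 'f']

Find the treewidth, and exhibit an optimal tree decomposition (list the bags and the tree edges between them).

Every bag has size at most 3, so the width is 3 − 1 = 2 and tw(G) ≤ 2. The edges c–a–b–d–f–g–e–c form a cycle, so G is not a tree and its treewidth is at least 2. The upper and lower bounds meet at 2, so that is the treewidth.

Treewidth 2.
One such decomposition:
Bags: B1 = {a, b, c}  B2 = {b, c, d}  B3 = {c, d, f}  B4 = {c, f, g}  B5 = {c, e, g}
Tree: B1–B2, B2–B3, B3–B4, B4–B5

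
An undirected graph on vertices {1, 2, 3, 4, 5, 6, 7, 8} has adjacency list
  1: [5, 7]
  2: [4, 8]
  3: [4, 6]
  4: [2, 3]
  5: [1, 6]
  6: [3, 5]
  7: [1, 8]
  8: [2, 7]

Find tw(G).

A width-2 tree decomposition is:
Bags: B1 = {3, 4, 6}  B2 = {2, 4, 6}  B3 = {2, 6, 8}  B4 = {6, 7, 8}  B5 = {1, 6, 7}  B6 = {1, 5, 6}
Tree: B1–B2, B2–B3, B3–B4, B4–B5, B5–B6
The largest bag has 3 vertices, giving width 2; this decomposition certifies tw(G) ≤ 2. The edges 6–3–4–2–8–7–1–5–6 form a cycle, so G is not a tree and its treewidth is at least 2. Combining the bounds, tw(G) = 2.

2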